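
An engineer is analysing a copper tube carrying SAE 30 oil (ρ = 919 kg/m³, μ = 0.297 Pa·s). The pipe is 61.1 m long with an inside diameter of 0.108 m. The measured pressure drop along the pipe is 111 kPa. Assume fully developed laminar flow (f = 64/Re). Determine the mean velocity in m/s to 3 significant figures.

V ≈ 2.23 m/s

For laminar flow, f = 64/Re with Re = ρVD/μ, so Darcy-Weisbach reduces to ΔP = 32μLV/D². Solving for V: V = ΔP·D²/(32μL) = 1.11e+05·(0.108)²/(32·0.297·61.1) = 2.23 m/s.
Check: Re = ρVD/μ = 919·2.23·0.108/0.297 = 745.1 < 2300, so the laminar assumption holds.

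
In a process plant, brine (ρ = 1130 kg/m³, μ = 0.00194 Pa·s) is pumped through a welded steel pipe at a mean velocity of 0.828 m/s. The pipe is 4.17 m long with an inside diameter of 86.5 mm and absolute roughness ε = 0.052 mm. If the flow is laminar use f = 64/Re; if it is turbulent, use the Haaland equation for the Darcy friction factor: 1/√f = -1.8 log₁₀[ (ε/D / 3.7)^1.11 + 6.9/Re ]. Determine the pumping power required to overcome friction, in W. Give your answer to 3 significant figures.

P ≈ 2.11 W

Reynolds number Re = ρVD/μ = 1130 · 0.828 · 0.0865 / 0.00194 = 4.172e+04.
Re > 4000 → turbulent. Relative roughness ε/D = 5.2e-05/0.0865 = 0.000601. Haaland: 1/√f = -1.8 log₁₀[(0.000601/3.7)^1.11 + 6.9/4.172e+04] = -1.8 log₁₀[6.22e-05 + 0.000165] = 6.557, so f = 0.02326.
Darcy-Weisbach: ΔP = f(L/D)(ρV²/2) = 0.02326·(4.17/0.0865)·(1130·0.828²/2) = 0.02326·48.21·387.4 = 434.3 Pa.
Q = V·A = 0.828·0.005877 = 0.004866 m³/s.
Pumping power P = QΔP = 0.004866·434.3 = 2.113 W = 2.11 W.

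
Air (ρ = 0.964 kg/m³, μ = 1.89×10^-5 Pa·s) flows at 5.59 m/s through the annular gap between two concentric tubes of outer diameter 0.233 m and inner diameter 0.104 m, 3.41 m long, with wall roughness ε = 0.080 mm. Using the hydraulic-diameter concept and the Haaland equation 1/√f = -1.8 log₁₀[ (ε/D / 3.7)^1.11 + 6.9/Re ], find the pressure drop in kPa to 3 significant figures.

Hydraulic diameter D_h = 4A/P = D_o - D_i = 0.233 - 0.104 = 0.129 m.
Re = ρVD_h/μ = 0.964·5.59·0.129/1.89e-05 = 3.678e+04.
ε/D_h = 8e-05/0.129 = 0.00062; Haaland gives 1/√f = -1.8 log₁₀[6.44e-05+0.000188] = 6.477, so f = 0.02383.
ΔP = f(L/D_h)(ρV²/2) = 0.02383·3.41/0.129·15.06 = 9.489 Pa.
ΔP = 0.00949 kPa.

ΔP ≈ 0.00949 kPa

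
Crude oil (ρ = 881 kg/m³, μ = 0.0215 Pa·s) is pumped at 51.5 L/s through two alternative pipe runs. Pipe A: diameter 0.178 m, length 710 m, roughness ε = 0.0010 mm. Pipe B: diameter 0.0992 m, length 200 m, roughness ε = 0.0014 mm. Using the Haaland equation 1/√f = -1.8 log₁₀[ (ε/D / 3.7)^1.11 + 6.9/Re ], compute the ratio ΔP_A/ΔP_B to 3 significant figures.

Pipe A: V = Q/A = 0.0515/0.02488 = 2.07 m/s; Re = 1.51e+04; ε/D = 5.62e-06; Haaland → f = 0.02767; ΔP_A = f(L/D)(ρV²/2) = 2.083e+05 Pa.
Pipe B: V = Q/A = 0.0515/0.007729 = 6.663 m/s; Re = 2.709e+04; ε/D = 1.41e-05; Haaland → f = 0.02392; ΔP_B = f(L/D)(ρV²/2) = 9.431e+05 Pa.
ΔP_A/ΔP_B = 2.083e+05/9.431e+05 = 0.221.

ΔP_A/ΔP_B ≈ 0.221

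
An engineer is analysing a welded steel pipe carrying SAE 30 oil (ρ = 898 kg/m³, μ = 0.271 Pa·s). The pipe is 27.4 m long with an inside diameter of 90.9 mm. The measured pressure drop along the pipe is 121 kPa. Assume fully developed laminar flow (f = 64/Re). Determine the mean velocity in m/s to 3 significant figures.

V ≈ 4.21 m/s

For laminar flow, f = 64/Re with Re = ρVD/μ, so Darcy-Weisbach reduces to ΔP = 32μLV/D². Solving for V: V = ΔP·D²/(32μL) = 1.21e+05·(0.0909)²/(32·0.271·27.4) = 4.208 m/s.
Check: Re = ρVD/μ = 898·4.208·0.0909/0.271 = 1267 < 2300, so the laminar assumption holds.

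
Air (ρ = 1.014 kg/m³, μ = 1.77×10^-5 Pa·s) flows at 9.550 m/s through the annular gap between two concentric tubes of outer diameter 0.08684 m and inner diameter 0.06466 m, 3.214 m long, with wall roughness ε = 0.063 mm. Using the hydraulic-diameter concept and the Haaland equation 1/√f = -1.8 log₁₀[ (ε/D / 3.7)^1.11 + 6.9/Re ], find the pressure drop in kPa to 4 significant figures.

Hydraulic diameter D_h = 4A/P = D_o - D_i = 0.08684 - 0.06466 = 0.02218 m.
Re = ρVD_h/μ = 1.014·9.55·0.02218/1.77e-05 = 1.213e+04.
ε/D_h = 6.3e-05/0.02218 = 0.00284; Haaland gives 1/√f = -1.8 log₁₀[0.000349+0.000569] = 5.467, so f = 0.03345.
ΔP = f(L/D_h)(ρV²/2) = 0.03345·3.214/0.02218·46.24 = 224.1 Pa.
ΔP = 0.2241 kPa.

ΔP ≈ 0.2241 kPa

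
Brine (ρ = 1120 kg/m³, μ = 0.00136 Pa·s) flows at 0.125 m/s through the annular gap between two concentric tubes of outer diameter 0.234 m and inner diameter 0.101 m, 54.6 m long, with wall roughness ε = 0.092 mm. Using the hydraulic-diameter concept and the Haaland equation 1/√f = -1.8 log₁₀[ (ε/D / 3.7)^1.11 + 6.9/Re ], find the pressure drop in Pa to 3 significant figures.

Hydraulic diameter D_h = 4A/P = D_o - D_i = 0.234 - 0.101 = 0.133 m.
Re = ρVD_h/μ = 1120·0.125·0.133/0.00136 = 1.369e+04.
ε/D_h = 9.2e-05/0.133 = 0.000692; Haaland gives 1/√f = -1.8 log₁₀[7.27e-05+0.000504] = 5.83, so f = 0.02942.
ΔP = f(L/D_h)(ρV²/2) = 0.02942·54.6/0.133·8.75 = 105.7 Pa.

ΔP ≈ 106 Pa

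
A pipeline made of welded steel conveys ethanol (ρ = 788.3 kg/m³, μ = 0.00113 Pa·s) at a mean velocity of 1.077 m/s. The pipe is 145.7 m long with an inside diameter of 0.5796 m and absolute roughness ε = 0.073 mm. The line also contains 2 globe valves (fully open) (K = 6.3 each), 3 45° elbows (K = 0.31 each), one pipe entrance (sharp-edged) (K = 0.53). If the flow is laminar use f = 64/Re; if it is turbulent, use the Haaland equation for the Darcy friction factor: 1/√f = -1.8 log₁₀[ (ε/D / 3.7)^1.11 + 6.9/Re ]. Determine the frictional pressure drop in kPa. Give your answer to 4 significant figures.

Reynolds number Re = ρVD/μ = 788.3 · 1.077 · 0.5796 / 0.00113 = 4.355e+05.
Re > 4000 → turbulent. Relative roughness ε/D = 7.3e-05/0.5796 = 0.000126. Haaland: 1/√f = -1.8 log₁₀[(0.000126/3.7)^1.11 + 6.9/4.355e+05] = -1.8 log₁₀[1.1e-05 + 1.58e-05] = 8.229, so f = 0.01477.
Total minor-loss coefficient ΣK = 2·6.3 + 3·0.31 + 1·0.53 = 14.1.
ΔP = [f·L/D + ΣK]·(ρV²/2) = [0.01477·145.7/0.5796 + 14.1]·(788.3·1.077²/2) = [3.713 + 14.1]·457.2 = 8125 Pa.
ΔP = 8125 Pa = 8.125 kPa.

ΔP ≈ 8.125 kPa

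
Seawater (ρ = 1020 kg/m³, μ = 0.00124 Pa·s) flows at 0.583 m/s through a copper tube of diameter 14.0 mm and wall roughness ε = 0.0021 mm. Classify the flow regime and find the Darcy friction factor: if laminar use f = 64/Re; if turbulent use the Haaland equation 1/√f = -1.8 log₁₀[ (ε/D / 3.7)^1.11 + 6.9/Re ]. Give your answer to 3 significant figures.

Re = ρVD/μ = 1020·0.583·0.014/0.00124 = 6714.
Re > 4000 → turbulent. ε/D = 2.1e-06/0.014 = 0.00015; Haaland: 1/√f = -1.8 log₁₀[1.33e-05 + 0.00103] = 5.369, so f = 0.0347.

f ≈ 0.0347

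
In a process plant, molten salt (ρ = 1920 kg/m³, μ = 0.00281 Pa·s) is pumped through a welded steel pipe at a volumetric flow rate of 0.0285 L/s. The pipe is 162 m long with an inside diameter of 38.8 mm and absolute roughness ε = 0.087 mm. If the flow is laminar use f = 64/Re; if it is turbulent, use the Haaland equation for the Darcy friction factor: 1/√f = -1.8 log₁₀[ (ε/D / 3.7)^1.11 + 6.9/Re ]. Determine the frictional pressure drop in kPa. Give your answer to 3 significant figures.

ΔP ≈ 0.233 kPa

Q = 0.0285 L/s = 0.0285/1000 = 2.85e-05 m³/s.
Cross-sectional area A = πD²/4 = π(0.0388)²/4 = 0.001182 m²; mean velocity V = Q/A = 2.85e-05/0.001182 = 0.0241 m/s.
Reynolds number Re = ρVD/μ = 1920 · 0.0241 · 0.0388 / 0.00281 = 639.
Re < 2300 → laminar flow, so f = 64/Re = 64/639 = 0.1002 (the turbulent correlation is not needed).
Darcy-Weisbach: ΔP = f(L/D)(ρV²/2) = 0.1002·(162/0.0388)·(1920·0.0241²/2) = 0.1002·4175·0.5578 = 233.2 Pa.
ΔP = 233.2 Pa = 0.233 kPa.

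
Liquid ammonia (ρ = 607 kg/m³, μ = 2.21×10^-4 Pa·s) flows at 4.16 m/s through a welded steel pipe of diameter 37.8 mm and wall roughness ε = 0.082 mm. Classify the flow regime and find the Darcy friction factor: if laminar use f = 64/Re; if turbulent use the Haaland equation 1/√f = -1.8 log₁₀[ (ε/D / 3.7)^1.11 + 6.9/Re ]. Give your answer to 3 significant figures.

Re = ρVD/μ = 607·4.16·0.0378/0.000221 = 4.319e+05.
Re > 4000 → turbulent. ε/D = 8.2e-05/0.0378 = 0.00217; Haaland: 1/√f = -1.8 log₁₀[0.000259 + 1.6e-05] = 6.41, so f = 0.02433.

f ≈ 0.0243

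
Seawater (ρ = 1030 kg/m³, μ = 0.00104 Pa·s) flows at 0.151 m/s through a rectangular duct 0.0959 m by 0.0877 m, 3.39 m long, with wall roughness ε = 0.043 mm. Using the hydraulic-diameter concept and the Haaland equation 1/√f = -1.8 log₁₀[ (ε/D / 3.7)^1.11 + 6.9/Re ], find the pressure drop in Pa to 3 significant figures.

ΔP ≈ 12.6 Pa

Hydraulic diameter D_h = 4A/P = 4·(0.0959·0.0877)/(2·(0.0959+0.0877)) = 0.03364/0.3672 = 0.09162 m.
Re = ρVD_h/μ = 1030·0.151·0.09162/0.00104 = 1.37e+04.
ε/D_h = 4.3e-05/0.09162 = 0.000469; Haaland gives 1/√f = -1.8 log₁₀[4.73e-05+0.000504] = 5.866, so f = 0.02906.
ΔP = f(L/D_h)(ρV²/2) = 0.02906·3.39/0.09162·11.74 = 12.63 Pa.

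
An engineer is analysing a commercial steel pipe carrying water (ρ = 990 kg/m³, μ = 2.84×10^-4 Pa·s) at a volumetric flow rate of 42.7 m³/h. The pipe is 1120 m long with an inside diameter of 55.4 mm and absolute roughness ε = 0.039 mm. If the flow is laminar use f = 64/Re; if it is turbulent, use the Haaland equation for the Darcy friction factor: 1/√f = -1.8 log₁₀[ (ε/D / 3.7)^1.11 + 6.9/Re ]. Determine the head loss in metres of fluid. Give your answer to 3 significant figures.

h_f ≈ 460 m

Q = 42.7 m³/h = 42.7/3600 = 0.01186 m³/s.
Cross-sectional area A = πD²/4 = π(0.0554)²/4 = 0.002411 m²; mean velocity V = Q/A = 0.01186/0.002411 = 4.921 m/s.
Reynolds number Re = ρVD/μ = 990 · 4.921 · 0.0554 / 0.000284 = 9.503e+05.
Re > 4000 → turbulent. Relative roughness ε/D = 3.9e-05/0.0554 = 0.000704. Haaland: 1/√f = -1.8 log₁₀[(0.000704/3.7)^1.11 + 6.9/9.503e+05] = -1.8 log₁₀[7.41e-05 + 7.26e-06] = 7.361, so f = 0.01846.
Darcy-Weisbach: ΔP = f(L/D)(ρV²/2) = 0.01846·(1120/0.0554)·(990·4.921²/2) = 0.01846·2.022e+04·1.198e+04 = 4.472e+06 Pa.
Head loss h_f = ΔP/(ρg) = 4.472e+06/(990·9.81) = 460 m.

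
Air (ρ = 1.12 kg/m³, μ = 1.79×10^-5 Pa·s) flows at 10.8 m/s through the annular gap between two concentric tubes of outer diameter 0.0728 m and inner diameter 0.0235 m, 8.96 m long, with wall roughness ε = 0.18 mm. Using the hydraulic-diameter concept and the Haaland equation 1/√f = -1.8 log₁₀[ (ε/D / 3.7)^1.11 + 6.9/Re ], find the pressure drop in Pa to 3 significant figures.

ΔP ≈ 363 Pa

Hydraulic diameter D_h = 4A/P = D_o - D_i = 0.0728 - 0.0235 = 0.0493 m.
Re = ρVD_h/μ = 1.12·10.8·0.0493/1.79e-05 = 3.331e+04.
ε/D_h = 0.00018/0.0493 = 0.00365; Haaland gives 1/√f = -1.8 log₁₀[0.000461+0.000207] = 5.715, so f = 0.03061.
ΔP = f(L/D_h)(ρV²/2) = 0.03061·8.96/0.0493·65.32 = 363.4 Pa.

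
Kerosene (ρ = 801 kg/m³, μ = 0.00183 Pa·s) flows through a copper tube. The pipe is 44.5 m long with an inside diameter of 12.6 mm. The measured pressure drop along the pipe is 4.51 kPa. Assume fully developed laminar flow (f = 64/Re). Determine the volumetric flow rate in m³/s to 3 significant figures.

Q ≈ 3.43×10^-5 m³/s

For laminar flow, f = 64/Re with Re = ρVD/μ, so Darcy-Weisbach reduces to ΔP = 32μLV/D². Solving for V: V = ΔP·D²/(32μL) = 4510·(0.0126)²/(32·0.00183·44.5) = 0.2748 m/s.
Check: Re = ρVD/μ = 801·0.2748·0.0126/0.00183 = 1515 < 2300, so the laminar assumption holds.
Q = V·A = 0.2748·(π/4·0.0126²) = 3.426e-05 m³/s = 3.43×10^-5 m³/s.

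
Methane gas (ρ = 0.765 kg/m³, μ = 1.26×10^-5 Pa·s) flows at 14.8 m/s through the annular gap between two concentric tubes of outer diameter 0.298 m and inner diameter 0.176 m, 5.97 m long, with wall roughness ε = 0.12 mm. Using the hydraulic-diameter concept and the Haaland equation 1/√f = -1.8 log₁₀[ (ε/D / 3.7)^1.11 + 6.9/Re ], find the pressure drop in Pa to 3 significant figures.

ΔP ≈ 89.1 Pa

Hydraulic diameter D_h = 4A/P = D_o - D_i = 0.298 - 0.176 = 0.122 m.
Re = ρVD_h/μ = 0.765·14.8·0.122/1.26e-05 = 1.096e+05.
ε/D_h = 0.00012/0.122 = 0.000984; Haaland gives 1/√f = -1.8 log₁₀[0.000107+6.29e-05] = 6.783, so f = 0.02173.
ΔP = f(L/D_h)(ρV²/2) = 0.02173·5.97/0.122·83.78 = 89.1 Pa.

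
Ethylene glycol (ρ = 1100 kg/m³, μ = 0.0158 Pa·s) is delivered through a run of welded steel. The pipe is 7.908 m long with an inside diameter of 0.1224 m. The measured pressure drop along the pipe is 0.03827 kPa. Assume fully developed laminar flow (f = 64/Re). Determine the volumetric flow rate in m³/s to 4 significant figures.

For laminar flow, f = 64/Re with Re = ρVD/μ, so Darcy-Weisbach reduces to ΔP = 32μLV/D². Solving for V: V = ΔP·D²/(32μL) = 38.27·(0.1224)²/(32·0.0158·7.908) = 0.1434 m/s.
Check: Re = ρVD/μ = 1100·0.1434·0.1224/0.0158 = 1222 < 2300, so the laminar assumption holds.
Q = V·A = 0.1434·(π/4·0.1224²) = 0.001687 m³/s = 0.001687 m³/s.

Q ≈ 0.001687 m³/s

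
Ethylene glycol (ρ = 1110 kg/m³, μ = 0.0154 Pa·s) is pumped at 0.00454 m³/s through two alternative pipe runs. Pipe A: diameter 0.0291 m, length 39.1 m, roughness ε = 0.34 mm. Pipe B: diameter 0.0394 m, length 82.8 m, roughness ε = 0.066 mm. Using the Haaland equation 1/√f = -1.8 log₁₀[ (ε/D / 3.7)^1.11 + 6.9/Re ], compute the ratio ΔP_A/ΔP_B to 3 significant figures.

Pipe A: V = Q/A = 0.00454/0.0006651 = 6.826 m/s; Re = 1.432e+04; ε/D = 0.0117; Haaland → f = 0.04343; ΔP_A = f(L/D)(ρV²/2) = 1.509e+06 Pa.
Pipe B: V = Q/A = 0.00454/0.001219 = 3.724 m/s; Re = 1.057e+04; ε/D = 0.00168; Haaland → f = 0.0327; ΔP_B = f(L/D)(ρV²/2) = 5.288e+05 Pa.
ΔP_A/ΔP_B = 1.509e+06/5.288e+05 = 2.85.

ΔP_A/ΔP_B ≈ 2.85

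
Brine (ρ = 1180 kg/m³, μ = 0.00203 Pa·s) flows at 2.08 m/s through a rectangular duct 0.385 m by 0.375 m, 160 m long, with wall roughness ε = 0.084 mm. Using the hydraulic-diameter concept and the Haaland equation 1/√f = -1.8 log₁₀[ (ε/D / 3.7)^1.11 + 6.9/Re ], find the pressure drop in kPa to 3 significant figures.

ΔP ≈ 16.8 kPa

Hydraulic diameter D_h = 4A/P = 4·(0.385·0.375)/(2·(0.385+0.375)) = 0.5775/1.52 = 0.3799 m.
Re = ρVD_h/μ = 1180·2.08·0.3799/0.00203 = 4.594e+05.
ε/D_h = 8.4e-05/0.3799 = 0.000221; Haaland gives 1/√f = -1.8 log₁₀[2.05e-05+1.5e-05] = 8.009, so f = 0.01559.
ΔP = f(L/D_h)(ρV²/2) = 0.01559·160/0.3799·2553 = 1.676e+04 Pa.
ΔP = 16.8 kPa.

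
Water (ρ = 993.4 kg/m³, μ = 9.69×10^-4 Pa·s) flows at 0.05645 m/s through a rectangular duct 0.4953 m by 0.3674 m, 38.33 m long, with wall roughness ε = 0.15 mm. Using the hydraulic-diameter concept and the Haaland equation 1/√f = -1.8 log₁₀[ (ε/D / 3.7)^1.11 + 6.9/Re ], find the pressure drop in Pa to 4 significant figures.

Hydraulic diameter D_h = 4A/P = 4·(0.4953·0.3674)/(2·(0.4953+0.3674)) = 0.7279/1.725 = 0.4219 m.
Re = ρVD_h/μ = 993.4·0.05645·0.4219/0.000969 = 2.441e+04.
ε/D_h = 0.00015/0.4219 = 0.000356; Haaland gives 1/√f = -1.8 log₁₀[3.47e-05+0.000283] = 6.297, so f = 0.02522.
ΔP = f(L/D_h)(ρV²/2) = 0.02522·38.33/0.4219·1.583 = 3.627 Pa.

ΔP ≈ 3.627 Pa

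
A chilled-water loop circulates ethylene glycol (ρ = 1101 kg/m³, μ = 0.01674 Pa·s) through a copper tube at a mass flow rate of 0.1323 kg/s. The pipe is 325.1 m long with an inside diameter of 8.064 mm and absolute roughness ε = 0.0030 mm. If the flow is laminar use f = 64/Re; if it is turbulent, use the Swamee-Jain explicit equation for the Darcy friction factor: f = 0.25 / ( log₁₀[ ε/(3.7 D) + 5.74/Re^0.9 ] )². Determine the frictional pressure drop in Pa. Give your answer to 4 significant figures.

A = πD²/4 = π(0.008064)²/4 = 5.107e-05 m²; mean velocity V = ṁ/(ρA) = 0.1323/(1101 · 5.107e-05) = 2.353 m/s.
Reynolds number Re = ρVD/μ = 1101 · 2.353 · 0.008064 / 0.0167 = 1248.
Re < 2300 → laminar flow, so f = 64/Re = 64/1248 = 0.05129 (the turbulent correlation is not needed).
Darcy-Weisbach: ΔP = f(L/D)(ρV²/2) = 0.05129·(325.1/0.008064)·(1101·2.353²/2) = 0.05129·4.031e+04·3047 = 6.301e+06 Pa.

ΔP ≈ 6301000 Pa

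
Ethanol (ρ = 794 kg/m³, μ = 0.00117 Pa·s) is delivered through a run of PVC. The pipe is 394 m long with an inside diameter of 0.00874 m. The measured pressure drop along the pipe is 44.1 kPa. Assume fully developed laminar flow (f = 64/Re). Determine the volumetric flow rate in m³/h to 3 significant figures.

For laminar flow, f = 64/Re with Re = ρVD/μ, so Darcy-Weisbach reduces to ΔP = 32μLV/D². Solving for V: V = ΔP·D²/(32μL) = 4.41e+04·(0.00874)²/(32·0.00117·394) = 0.2284 m/s.
Check: Re = ρVD/μ = 794·0.2284·0.00874/0.00117 = 1354 < 2300, so the laminar assumption holds.
Q = V·A = 0.2284·(π/4·0.00874²) = 1.37e-05 m³/s = 0.0493 m³/h.

Q ≈ 0.0493 m³/h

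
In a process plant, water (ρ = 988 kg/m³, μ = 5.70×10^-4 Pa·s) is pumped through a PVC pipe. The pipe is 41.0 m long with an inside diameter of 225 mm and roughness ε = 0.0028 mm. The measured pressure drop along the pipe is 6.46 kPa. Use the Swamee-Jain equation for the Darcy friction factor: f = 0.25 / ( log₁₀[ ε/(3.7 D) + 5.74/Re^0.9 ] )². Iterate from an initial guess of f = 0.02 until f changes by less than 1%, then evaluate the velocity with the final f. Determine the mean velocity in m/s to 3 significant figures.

Rearranging Darcy-Weisbach: V = √(2·ΔP·D/(f·L·ρ)). With ε/D = 2.8e-06/0.225 = 1.24e-05, iterate starting from f = 0.02:
  f = 0.02 → V = √(2·6460·0.225/(0.02·41·988)) = 1.894 m/s; Re = ρVD/μ = 7.388e+05; f → 0.01248
  f = 0.01248 → V = 2.398 m/s; Re = 9.354e+05; f → 0.01203
  f = 0.01203 → V = 2.442 m/s; Re = 9.525e+05; f → 0.012
Converged (Δf/f < 1%). With the final f = 0.012: V = √(2·6460·0.225/(0.012·41·988)) = 2.446 m/s.

V ≈ 2.45 m/s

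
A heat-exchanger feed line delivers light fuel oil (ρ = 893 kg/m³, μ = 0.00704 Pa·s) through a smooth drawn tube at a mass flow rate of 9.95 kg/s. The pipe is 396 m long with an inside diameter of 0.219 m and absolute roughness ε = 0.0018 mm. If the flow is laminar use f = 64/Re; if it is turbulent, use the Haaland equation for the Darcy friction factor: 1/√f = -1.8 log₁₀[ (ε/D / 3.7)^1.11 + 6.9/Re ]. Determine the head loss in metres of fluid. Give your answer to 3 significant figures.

A = πD²/4 = π(0.219)²/4 = 0.03767 m²; mean velocity V = ṁ/(ρA) = 9.95/(893 · 0.03767) = 0.2958 m/s.
Reynolds number Re = ρVD/μ = 893 · 0.2958 · 0.219 / 0.00704 = 8217.
Re > 4000 → turbulent. Relative roughness ε/D = 1.8e-06/0.219 = 8.22e-06. Haaland: 1/√f = -1.8 log₁₀[(8.22e-06/3.7)^1.11 + 6.9/8217] = -1.8 log₁₀[5.31e-07 + 0.00084] = 5.536, so f = 0.03263.
Darcy-Weisbach: ΔP = f(L/D)(ρV²/2) = 0.03263·(396/0.219)·(893·0.2958²/2) = 0.03263·1808·39.07 = 2305 Pa.
Head loss h_f = ΔP/(ρg) = 2305/(893·9.81) = 0.263 m.

h_f ≈ 0.263 m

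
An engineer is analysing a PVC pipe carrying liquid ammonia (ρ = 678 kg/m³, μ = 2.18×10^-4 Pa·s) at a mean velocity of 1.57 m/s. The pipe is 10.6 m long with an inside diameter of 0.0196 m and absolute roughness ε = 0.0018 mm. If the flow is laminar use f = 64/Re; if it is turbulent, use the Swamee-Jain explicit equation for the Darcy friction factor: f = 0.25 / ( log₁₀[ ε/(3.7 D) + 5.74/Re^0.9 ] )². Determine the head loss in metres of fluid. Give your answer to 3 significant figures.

h_f ≈ 1.26 m

Reynolds number Re = ρVD/μ = 678 · 1.57 · 0.0196 / 0.000218 = 9.57e+04.
Re > 4000 → turbulent. Relative roughness ε/D = 1.8e-06/0.0196 = 9.18e-05. Swamee-Jain: f = 0.25/(log₁₀[9.18e-05/3.7 + 5.74/9.57e+04^0.9])² = 0.25/(log₁₀[2.48e-05 + 0.000189])² = 0.25/(-3.67)² = 0.01856.
Darcy-Weisbach: ΔP = f(L/D)(ρV²/2) = 0.01856·(10.6/0.0196)·(678·1.57²/2) = 0.01856·540.8·835.6 = 8387 Pa.
Head loss h_f = ΔP/(ρg) = 8387/(678·9.81) = 1.26 m.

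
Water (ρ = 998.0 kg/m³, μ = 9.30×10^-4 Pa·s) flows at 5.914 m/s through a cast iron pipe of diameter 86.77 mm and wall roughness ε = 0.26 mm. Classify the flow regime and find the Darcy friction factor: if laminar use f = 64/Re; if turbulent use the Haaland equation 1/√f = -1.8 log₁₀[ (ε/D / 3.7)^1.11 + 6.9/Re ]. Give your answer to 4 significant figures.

Re = ρVD/μ = 998·5.914·0.08677/0.00093 = 5.507e+05.
Re > 4000 → turbulent. ε/D = 0.00026/0.08677 = 0.003; Haaland: 1/√f = -1.8 log₁₀[0.00037 + 1.25e-05] = 6.151, so f = 0.02643.

f ≈ 0.02643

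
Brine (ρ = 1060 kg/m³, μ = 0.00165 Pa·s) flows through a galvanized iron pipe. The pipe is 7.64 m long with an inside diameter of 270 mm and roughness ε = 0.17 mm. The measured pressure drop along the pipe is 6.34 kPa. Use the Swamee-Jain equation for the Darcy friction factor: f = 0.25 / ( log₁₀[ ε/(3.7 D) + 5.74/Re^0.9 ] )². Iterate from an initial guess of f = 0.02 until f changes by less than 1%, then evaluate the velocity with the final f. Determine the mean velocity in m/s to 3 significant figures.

V ≈ 4.82 m/s

Rearranging Darcy-Weisbach: V = √(2·ΔP·D/(f·L·ρ)). With ε/D = 0.00017/0.27 = 0.00063, iterate starting from f = 0.02:
  f = 0.02 → V = √(2·6340·0.27/(0.02·7.64·1060)) = 4.598 m/s; Re = ρVD/μ = 7.975e+05; f → 0.01823
  f = 0.01823 → V = 4.815 m/s; Re = 8.352e+05; f → 0.01821
Converged (Δf/f < 1%). With the final f = 0.01821: V = √(2·6340·0.27/(0.01821·7.64·1060)) = 4.819 m/s.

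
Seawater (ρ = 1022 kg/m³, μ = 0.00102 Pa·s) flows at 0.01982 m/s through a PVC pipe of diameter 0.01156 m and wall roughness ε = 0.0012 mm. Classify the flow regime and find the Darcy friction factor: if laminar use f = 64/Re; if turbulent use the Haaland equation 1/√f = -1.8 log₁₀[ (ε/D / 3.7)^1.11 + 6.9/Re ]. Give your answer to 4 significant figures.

Re = ρVD/μ = 1022·0.01982·0.01156/0.00102 = 229.6.
Re < 2300 → laminar, so f = 64/Re = 0.2788 (roughness is irrelevant in laminar flow).

f ≈ 0.2788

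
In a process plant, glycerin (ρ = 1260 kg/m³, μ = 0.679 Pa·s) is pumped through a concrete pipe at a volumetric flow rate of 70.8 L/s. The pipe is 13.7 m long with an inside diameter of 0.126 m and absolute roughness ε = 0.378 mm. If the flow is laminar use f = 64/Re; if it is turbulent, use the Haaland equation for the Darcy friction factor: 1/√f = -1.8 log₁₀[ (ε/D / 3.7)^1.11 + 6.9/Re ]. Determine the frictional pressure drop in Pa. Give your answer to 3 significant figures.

ΔP ≈ 106000 Pa

Q = 70.8 L/s = 70.8/1000 = 0.0708 m³/s.
Cross-sectional area A = πD²/4 = π(0.126)²/4 = 0.01247 m²; mean velocity V = Q/A = 0.0708/0.01247 = 5.678 m/s.
Reynolds number Re = ρVD/μ = 1260 · 5.678 · 0.126 / 0.679 = 1328.
Re < 2300 → laminar flow, so f = 64/Re = 64/1328 = 0.04821 (the turbulent correlation is not needed).
Darcy-Weisbach: ΔP = f(L/D)(ρV²/2) = 0.04821·(13.7/0.126)·(1260·5.678²/2) = 0.04821·108.7·2.031e+04 = 1.065e+05 Pa.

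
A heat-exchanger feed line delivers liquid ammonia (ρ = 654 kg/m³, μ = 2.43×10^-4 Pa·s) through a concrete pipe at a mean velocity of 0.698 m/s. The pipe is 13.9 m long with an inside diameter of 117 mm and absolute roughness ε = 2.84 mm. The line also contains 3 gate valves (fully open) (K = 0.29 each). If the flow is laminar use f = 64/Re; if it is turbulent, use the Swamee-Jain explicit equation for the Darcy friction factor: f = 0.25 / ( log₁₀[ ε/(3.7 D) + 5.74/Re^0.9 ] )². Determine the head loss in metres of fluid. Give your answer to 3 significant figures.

Reynolds number Re = ρVD/μ = 654 · 0.698 · 0.117 / 0.000243 = 2.198e+05.
Re > 4000 → turbulent. Relative roughness ε/D = 0.00284/0.117 = 0.0243. Swamee-Jain: f = 0.25/(log₁₀[0.0243/3.7 + 5.74/2.198e+05^0.9])² = 0.25/(log₁₀[0.00656 + 8.94e-05])² = 0.25/(-2.177)² = 0.05274.
Total minor-loss coefficient ΣK = 3·0.29 = 0.87.
ΔP = [f·L/D + ΣK]·(ρV²/2) = [0.05274·13.9/0.117 + 0.87]·(654·0.698²/2) = [6.266 + 0.87]·159.3 = 1137 Pa.
Head loss h_f = ΔP/(ρg) = 1137/(654·9.81) = 0.177 m.

h_f ≈ 0.177 m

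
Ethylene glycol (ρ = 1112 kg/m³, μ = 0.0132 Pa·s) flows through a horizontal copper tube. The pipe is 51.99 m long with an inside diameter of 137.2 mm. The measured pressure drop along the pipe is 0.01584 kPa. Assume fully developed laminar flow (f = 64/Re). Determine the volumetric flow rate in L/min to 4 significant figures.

Q ≈ 12.04 L/min

For laminar flow, f = 64/Re with Re = ρVD/μ, so Darcy-Weisbach reduces to ΔP = 32μLV/D². Solving for V: V = ΔP·D²/(32μL) = 15.84·(0.1372)²/(32·0.0132·51.99) = 0.01358 m/s.
Check: Re = ρVD/μ = 1112·0.01358·0.1372/0.0132 = 156.9 < 2300, so the laminar assumption holds.
Q = V·A = 0.01358·(π/4·0.1372²) = 0.0002007 m³/s = 12.04 L/min.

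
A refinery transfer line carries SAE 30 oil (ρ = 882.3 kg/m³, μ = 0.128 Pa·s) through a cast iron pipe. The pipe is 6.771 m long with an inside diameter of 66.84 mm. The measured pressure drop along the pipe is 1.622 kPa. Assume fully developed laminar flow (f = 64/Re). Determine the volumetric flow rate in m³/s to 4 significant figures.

For laminar flow, f = 64/Re with Re = ρVD/μ, so Darcy-Weisbach reduces to ΔP = 32μLV/D². Solving for V: V = ΔP·D²/(32μL) = 1622·(0.06684)²/(32·0.128·6.771) = 0.2613 m/s.
Check: Re = ρVD/μ = 882.3·0.2613·0.06684/0.128 = 120.4 < 2300, so the laminar assumption holds.
Q = V·A = 0.2613·(π/4·0.06684²) = 0.0009168 m³/s = 9.168×10^-4 m³/s.

Q ≈ 9.168×10^-4 m³/s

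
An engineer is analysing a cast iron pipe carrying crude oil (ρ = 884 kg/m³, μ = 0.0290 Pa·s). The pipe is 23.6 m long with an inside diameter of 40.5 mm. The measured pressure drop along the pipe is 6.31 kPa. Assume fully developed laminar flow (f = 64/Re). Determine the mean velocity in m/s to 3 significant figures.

For laminar flow, f = 64/Re with Re = ρVD/μ, so Darcy-Weisbach reduces to ΔP = 32μLV/D². Solving for V: V = ΔP·D²/(32μL) = 6310·(0.0405)²/(32·0.029·23.6) = 0.4726 m/s.
Check: Re = ρVD/μ = 884·0.4726·0.0405/0.029 = 583.4 < 2300, so the laminar assumption holds.

V ≈ 0.473 m/s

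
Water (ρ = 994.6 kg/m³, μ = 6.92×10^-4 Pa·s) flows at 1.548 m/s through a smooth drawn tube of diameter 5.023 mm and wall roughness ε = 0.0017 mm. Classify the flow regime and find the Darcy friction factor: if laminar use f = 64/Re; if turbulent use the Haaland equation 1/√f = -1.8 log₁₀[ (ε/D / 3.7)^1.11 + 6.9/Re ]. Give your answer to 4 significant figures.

Re = ρVD/μ = 994.6·1.548·0.005023/0.000692 = 1.118e+04.
Re > 4000 → turbulent. ε/D = 1.7e-06/0.005023 = 0.000338; Haaland: 1/√f = -1.8 log₁₀[3.29e-05 + 0.000617] = 5.736, so f = 0.03039.

f ≈ 0.03039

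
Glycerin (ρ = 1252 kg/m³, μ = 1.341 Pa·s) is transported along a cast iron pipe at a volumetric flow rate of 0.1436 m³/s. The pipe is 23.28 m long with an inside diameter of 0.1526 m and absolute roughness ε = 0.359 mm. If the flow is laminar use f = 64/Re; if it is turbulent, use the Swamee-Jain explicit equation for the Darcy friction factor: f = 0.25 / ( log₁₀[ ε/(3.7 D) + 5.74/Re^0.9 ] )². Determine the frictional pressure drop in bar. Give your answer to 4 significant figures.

Cross-sectional area A = πD²/4 = π(0.1526)²/4 = 0.01829 m²; mean velocity V = Q/A = 0.1436/0.01829 = 7.852 m/s.
Reynolds number Re = ρVD/μ = 1252 · 7.852 · 0.1526 / 1.34 = 1119.
Re < 2300 → laminar flow, so f = 64/Re = 64/1119 = 0.05721 (the turbulent correlation is not needed).
Darcy-Weisbach: ΔP = f(L/D)(ρV²/2) = 0.05721·(23.28/0.1526)·(1252·7.852²/2) = 0.05721·152.6·3.859e+04 = 3.368e+05 Pa.
ΔP = 3.368e+05 Pa = 3.368 bar.

ΔP ≈ 3.368 bar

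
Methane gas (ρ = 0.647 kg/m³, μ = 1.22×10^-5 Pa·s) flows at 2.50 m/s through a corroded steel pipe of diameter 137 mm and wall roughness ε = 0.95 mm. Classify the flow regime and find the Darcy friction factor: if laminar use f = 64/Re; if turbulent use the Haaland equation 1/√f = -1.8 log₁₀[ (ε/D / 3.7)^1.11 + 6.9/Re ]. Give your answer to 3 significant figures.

Re = ρVD/μ = 0.647·2.5·0.137/1.22e-05 = 1.816e+04.
Re > 4000 → turbulent. ε/D = 0.00095/0.137 = 0.00693; Haaland: 1/√f = -1.8 log₁₀[0.000939 + 0.00038] = 5.183, so f = 0.03722.

f ≈ 0.0372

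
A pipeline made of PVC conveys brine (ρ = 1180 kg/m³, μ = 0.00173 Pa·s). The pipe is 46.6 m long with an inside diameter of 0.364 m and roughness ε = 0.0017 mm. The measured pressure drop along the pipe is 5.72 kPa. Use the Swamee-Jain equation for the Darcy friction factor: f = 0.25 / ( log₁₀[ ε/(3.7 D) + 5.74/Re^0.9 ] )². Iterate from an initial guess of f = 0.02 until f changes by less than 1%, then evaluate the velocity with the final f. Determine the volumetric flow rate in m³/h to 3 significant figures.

Rearranging Darcy-Weisbach: V = √(2·ΔP·D/(f·L·ρ)). With ε/D = 1.7e-06/0.364 = 4.67e-06, iterate starting from f = 0.02:
  f = 0.02 → V = √(2·5720·0.364/(0.02·46.6·1180)) = 1.946 m/s; Re = ρVD/μ = 4.831e+05; f → 0.01325
  f = 0.01325 → V = 2.391 m/s; Re = 5.937e+05; f → 0.01278
  f = 0.01278 → V = 2.434 m/s; Re = 6.043e+05; f → 0.01274
Converged (Δf/f < 1%). With the final f = 0.01274: V = √(2·5720·0.364/(0.01274·46.6·1180)) = 2.438 m/s.
Q = V·A = 2.438·(π/4·0.364²) = 0.2537 m³/s = 913 m³/h.

Q ≈ 913 m³/h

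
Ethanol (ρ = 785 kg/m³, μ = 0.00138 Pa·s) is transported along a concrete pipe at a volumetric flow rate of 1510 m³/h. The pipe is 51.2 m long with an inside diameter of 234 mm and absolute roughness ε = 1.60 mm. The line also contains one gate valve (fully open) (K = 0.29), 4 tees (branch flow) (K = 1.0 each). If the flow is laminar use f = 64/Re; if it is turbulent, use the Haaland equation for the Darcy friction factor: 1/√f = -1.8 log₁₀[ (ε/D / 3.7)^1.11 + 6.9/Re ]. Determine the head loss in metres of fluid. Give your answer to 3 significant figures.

h_f ≈ 56.4 m

Q = 1510 m³/h = 1510/3600 = 0.4194 m³/s.
Cross-sectional area A = πD²/4 = π(0.234)²/4 = 0.04301 m²; mean velocity V = Q/A = 0.4194/0.04301 = 9.753 m/s.
Reynolds number Re = ρVD/μ = 785 · 9.753 · 0.234 / 0.00138 = 1.298e+06.
Re > 4000 → turbulent. Relative roughness ε/D = 0.0016/0.234 = 0.00684. Haaland: 1/√f = -1.8 log₁₀[(0.00684/3.7)^1.11 + 6.9/1.298e+06] = -1.8 log₁₀[0.000925 + 5.31e-06] = 5.457, so f = 0.03359.
Total minor-loss coefficient ΣK = 1·0.29 + 4·1 = 4.29.
ΔP = [f·L/D + ΣK]·(ρV²/2) = [0.03359·51.2/0.234 + 4.29]·(785·9.753²/2) = [7.349 + 4.29]·3.734e+04 = 4.346e+05 Pa.
Head loss h_f = ΔP/(ρg) = 4.346e+05/(785·9.81) = 56.4 m.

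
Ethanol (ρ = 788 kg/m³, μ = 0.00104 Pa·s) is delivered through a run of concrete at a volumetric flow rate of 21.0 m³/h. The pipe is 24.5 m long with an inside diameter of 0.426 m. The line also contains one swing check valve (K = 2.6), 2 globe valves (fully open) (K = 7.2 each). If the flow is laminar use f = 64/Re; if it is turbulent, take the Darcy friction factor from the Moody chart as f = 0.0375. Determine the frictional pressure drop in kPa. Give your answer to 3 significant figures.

Q = 21.0 m³/h = 21.0/3600 = 0.005833 m³/s.
Cross-sectional area A = πD²/4 = π(0.426)²/4 = 0.1425 m²; mean velocity V = Q/A = 0.005833/0.1425 = 0.04093 m/s.
Reynolds number Re = ρVD/μ = 788 · 0.04093 · 0.426 / 0.00104 = 1.321e+04.
Re > 4000 → turbulent; use the Moody-chart value f = 0.0375.
Total minor-loss coefficient ΣK = 1·2.6 + 2·7.2 = 17.
ΔP = [f·L/D + ΣK]·(ρV²/2) = [0.0375·24.5/0.426 + 17]·(788·0.04093²/2) = [2.157 + 17]·0.66 = 12.64 Pa.
ΔP = 12.64 Pa = 0.0126 kPa.

ΔP ≈ 0.0126 kPa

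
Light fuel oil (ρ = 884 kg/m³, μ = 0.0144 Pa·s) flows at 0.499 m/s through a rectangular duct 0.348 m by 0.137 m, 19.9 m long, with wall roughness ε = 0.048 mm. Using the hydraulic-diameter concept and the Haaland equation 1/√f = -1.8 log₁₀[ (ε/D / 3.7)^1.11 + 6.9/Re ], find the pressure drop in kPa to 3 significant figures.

Hydraulic diameter D_h = 4A/P = 4·(0.348·0.137)/(2·(0.348+0.137)) = 0.1907/0.97 = 0.1966 m.
Re = ρVD_h/μ = 884·0.499·0.1966/0.0144 = 6023.
ε/D_h = 4.8e-05/0.1966 = 0.000244; Haaland gives 1/√f = -1.8 log₁₀[2.29e-05+0.00115] = 5.278, so f = 0.03589.
ΔP = f(L/D_h)(ρV²/2) = 0.03589·19.9/0.1966·110.1 = 399.9 Pa.
ΔP = 0.400 kPa.

ΔP ≈ 0.400 kPa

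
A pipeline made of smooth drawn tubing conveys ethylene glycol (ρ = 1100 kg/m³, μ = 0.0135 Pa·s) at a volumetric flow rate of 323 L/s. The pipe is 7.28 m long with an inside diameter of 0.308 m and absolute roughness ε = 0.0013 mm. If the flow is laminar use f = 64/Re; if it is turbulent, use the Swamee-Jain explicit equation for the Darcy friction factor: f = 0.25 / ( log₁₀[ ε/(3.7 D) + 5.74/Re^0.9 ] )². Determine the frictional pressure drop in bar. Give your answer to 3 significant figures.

ΔP ≈ 0.0430 bar

Q = 323 L/s = 323/1000 = 0.323 m³/s.
Cross-sectional area A = πD²/4 = π(0.308)²/4 = 0.07451 m²; mean velocity V = Q/A = 0.323/0.07451 = 4.335 m/s.
Reynolds number Re = ρVD/μ = 1100 · 4.335 · 0.308 / 0.0135 = 1.088e+05.
Re > 4000 → turbulent. Relative roughness ε/D = 1.3e-06/0.308 = 4.22e-06. Swamee-Jain: f = 0.25/(log₁₀[4.22e-06/3.7 + 5.74/1.088e+05^0.9])² = 0.25/(log₁₀[1.14e-06 + 0.000168])² = 0.25/(-3.771)² = 0.01758.
Darcy-Weisbach: ΔP = f(L/D)(ρV²/2) = 0.01758·(7.28/0.308)·(1100·4.335²/2) = 0.01758·23.64·1.034e+04 = 4295 Pa.
ΔP = 4295 Pa = 0.0430 bar.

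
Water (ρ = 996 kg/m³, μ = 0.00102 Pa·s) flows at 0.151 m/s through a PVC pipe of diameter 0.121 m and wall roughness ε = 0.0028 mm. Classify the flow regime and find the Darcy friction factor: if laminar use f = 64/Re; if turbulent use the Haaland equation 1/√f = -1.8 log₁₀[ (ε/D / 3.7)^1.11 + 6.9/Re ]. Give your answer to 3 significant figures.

f ≈ 0.0265

Re = ρVD/μ = 996·0.151·0.121/0.00102 = 1.784e+04.
Re > 4000 → turbulent. ε/D = 2.8e-06/0.121 = 2.31e-05; Haaland: 1/√f = -1.8 log₁₀[1.67e-06 + 0.000387] = 6.139, so f = 0.02653.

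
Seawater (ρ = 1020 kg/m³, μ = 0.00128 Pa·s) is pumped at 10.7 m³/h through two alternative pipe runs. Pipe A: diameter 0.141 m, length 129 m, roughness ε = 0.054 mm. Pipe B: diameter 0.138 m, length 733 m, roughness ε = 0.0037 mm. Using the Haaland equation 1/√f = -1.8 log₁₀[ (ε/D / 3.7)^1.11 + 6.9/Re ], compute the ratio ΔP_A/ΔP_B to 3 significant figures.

ΔP_A/ΔP_B ≈ 0.163

Pipe A: V = Q/A = 0.002972/0.01561 = 0.1904 m/s; Re = 2.139e+04; ε/D = 0.000383; Haaland → f = 0.02603; ΔP_A = f(L/D)(ρV²/2) = 440.1 Pa.
Pipe B: V = Q/A = 0.002972/0.01496 = 0.1987 m/s; Re = 2.185e+04; ε/D = 2.68e-05; Haaland → f = 0.02522; ΔP_B = f(L/D)(ρV²/2) = 2698 Pa.
ΔP_A/ΔP_B = 440.1/2698 = 0.163.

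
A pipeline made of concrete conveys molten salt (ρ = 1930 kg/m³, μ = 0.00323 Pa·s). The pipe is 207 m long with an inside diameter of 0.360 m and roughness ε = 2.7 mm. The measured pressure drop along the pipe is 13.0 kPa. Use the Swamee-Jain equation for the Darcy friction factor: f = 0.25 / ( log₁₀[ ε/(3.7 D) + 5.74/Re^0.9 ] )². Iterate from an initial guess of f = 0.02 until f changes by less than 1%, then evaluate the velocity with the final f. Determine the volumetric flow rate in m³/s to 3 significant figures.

Rearranging Darcy-Weisbach: V = √(2·ΔP·D/(f·L·ρ)). With ε/D = 0.0027/0.36 = 0.0075, iterate starting from f = 0.02:
  f = 0.02 → V = √(2·1.3e+04·0.36/(0.02·207·1930)) = 1.082 m/s; Re = ρVD/μ = 2.328e+05; f → 0.03493
  f = 0.03493 → V = 0.819 m/s; Re = 1.762e+05; f → 0.03506
Converged (Δf/f < 1%). With the final f = 0.03506: V = √(2·1.3e+04·0.36/(0.03506·207·1930)) = 0.8175 m/s.
Q = V·A = 0.8175·(π/4·0.36²) = 0.08321 m³/s = 0.0832 m³/s.

Q ≈ 0.0832 m³/s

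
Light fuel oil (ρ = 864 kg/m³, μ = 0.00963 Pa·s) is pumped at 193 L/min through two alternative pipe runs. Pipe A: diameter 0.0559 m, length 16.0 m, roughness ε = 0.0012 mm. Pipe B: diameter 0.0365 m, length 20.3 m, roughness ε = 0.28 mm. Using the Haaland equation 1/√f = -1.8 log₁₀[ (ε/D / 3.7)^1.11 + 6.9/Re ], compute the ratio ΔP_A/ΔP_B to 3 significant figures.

ΔP_A/ΔP_B ≈ 0.0804

Pipe A: V = Q/A = 0.003217/0.002454 = 1.311 m/s; Re = 6573; ε/D = 2.15e-05; Haaland → f = 0.03479; ΔP_A = f(L/D)(ρV²/2) = 7391 Pa.
Pipe B: V = Q/A = 0.003217/0.001046 = 3.074 m/s; Re = 1.007e+04; ε/D = 0.00767; Haaland → f = 0.0405; ΔP_B = f(L/D)(ρV²/2) = 9.197e+04 Pa.
ΔP_A/ΔP_B = 7391/9.197e+04 = 0.0804.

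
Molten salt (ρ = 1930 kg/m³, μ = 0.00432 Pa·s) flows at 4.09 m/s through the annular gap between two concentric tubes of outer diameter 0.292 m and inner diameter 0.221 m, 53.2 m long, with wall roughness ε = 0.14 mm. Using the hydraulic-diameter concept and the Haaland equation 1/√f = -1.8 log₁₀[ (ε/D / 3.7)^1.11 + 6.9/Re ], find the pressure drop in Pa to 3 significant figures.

ΔP ≈ 297000 Pa

Hydraulic diameter D_h = 4A/P = D_o - D_i = 0.292 - 0.221 = 0.071 m.
Re = ρVD_h/μ = 1930·4.09·0.071/0.00432 = 1.297e+05.
ε/D_h = 0.00014/0.071 = 0.00197; Haaland gives 1/√f = -1.8 log₁₀[0.000233+5.32e-05] = 6.379, so f = 0.02457.
ΔP = f(L/D_h)(ρV²/2) = 0.02457·53.2/0.071·1.614e+04 = 2.972e+05 Pa.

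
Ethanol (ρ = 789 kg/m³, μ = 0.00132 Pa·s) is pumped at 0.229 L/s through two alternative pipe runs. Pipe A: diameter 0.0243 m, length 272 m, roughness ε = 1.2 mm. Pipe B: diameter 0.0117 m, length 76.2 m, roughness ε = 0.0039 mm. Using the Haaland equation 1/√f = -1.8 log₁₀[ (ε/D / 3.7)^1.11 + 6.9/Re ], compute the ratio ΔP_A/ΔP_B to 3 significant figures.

Pipe A: V = Q/A = 0.000229/0.0004638 = 0.4938 m/s; Re = 7172; ε/D = 0.0494; Haaland → f = 0.07466; ΔP_A = f(L/D)(ρV²/2) = 8.038e+04 Pa.
Pipe B: V = Q/A = 0.000229/0.0001075 = 2.13 m/s; Re = 1.49e+04; ε/D = 0.000333; Haaland → f = 0.02826; ΔP_B = f(L/D)(ρV²/2) = 3.294e+05 Pa.
ΔP_A/ΔP_B = 8.038e+04/3.294e+05 = 0.244.

ΔP_A/ΔP_B ≈ 0.244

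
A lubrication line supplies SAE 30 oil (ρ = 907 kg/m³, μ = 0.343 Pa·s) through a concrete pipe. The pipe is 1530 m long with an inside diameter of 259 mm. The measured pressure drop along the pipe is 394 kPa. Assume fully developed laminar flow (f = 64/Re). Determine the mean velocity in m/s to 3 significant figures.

V ≈ 1.57 m/s

For laminar flow, f = 64/Re with Re = ρVD/μ, so Darcy-Weisbach reduces to ΔP = 32μLV/D². Solving for V: V = ΔP·D²/(32μL) = 3.94e+05·(0.259)²/(32·0.343·1530) = 1.574 m/s.
Check: Re = ρVD/μ = 907·1.574·0.259/0.343 = 1078 < 2300, so the laminar assumption holds.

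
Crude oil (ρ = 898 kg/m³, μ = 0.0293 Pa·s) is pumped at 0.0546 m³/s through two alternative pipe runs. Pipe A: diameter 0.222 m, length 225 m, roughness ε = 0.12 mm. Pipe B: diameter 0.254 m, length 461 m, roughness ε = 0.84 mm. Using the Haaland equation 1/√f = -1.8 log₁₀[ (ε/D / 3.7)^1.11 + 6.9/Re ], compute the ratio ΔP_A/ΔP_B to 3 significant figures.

Pipe A: V = Q/A = 0.0546/0.03871 = 1.411 m/s; Re = 9598; ε/D = 0.000541; Haaland → f = 0.03189; ΔP_A = f(L/D)(ρV²/2) = 2.887e+04 Pa.
Pipe B: V = Q/A = 0.0546/0.05067 = 1.078 m/s; Re = 8388; ε/D = 0.00331; Haaland → f = 0.03649; ΔP_B = f(L/D)(ρV²/2) = 3.453e+04 Pa.
ΔP_A/ΔP_B = 2.887e+04/3.453e+04 = 0.836.

ΔP_A/ΔP_B ≈ 0.836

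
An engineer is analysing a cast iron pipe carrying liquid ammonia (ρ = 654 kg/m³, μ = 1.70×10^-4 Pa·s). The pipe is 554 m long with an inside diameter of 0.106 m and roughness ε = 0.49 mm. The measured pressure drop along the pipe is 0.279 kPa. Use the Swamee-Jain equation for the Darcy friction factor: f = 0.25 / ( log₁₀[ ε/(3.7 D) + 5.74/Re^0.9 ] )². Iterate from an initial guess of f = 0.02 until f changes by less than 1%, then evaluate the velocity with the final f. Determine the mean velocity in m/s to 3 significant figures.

Rearranging Darcy-Weisbach: V = √(2·ΔP·D/(f·L·ρ)). With ε/D = 0.00049/0.106 = 0.00462, iterate starting from f = 0.02:
  f = 0.02 → V = √(2·279·0.106/(0.02·554·654)) = 0.09035 m/s; Re = ρVD/μ = 3.684e+04; f → 0.03256
  f = 0.03256 → V = 0.0708 m/s; Re = 2.887e+04; f → 0.03321
  f = 0.03321 → V = 0.07011 m/s; Re = 2.859e+04; f → 0.03324
Converged (Δf/f < 1%). With the final f = 0.03324: V = √(2·279·0.106/(0.03324·554·654)) = 0.07008 m/s.

V ≈ 0.0701 m/s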